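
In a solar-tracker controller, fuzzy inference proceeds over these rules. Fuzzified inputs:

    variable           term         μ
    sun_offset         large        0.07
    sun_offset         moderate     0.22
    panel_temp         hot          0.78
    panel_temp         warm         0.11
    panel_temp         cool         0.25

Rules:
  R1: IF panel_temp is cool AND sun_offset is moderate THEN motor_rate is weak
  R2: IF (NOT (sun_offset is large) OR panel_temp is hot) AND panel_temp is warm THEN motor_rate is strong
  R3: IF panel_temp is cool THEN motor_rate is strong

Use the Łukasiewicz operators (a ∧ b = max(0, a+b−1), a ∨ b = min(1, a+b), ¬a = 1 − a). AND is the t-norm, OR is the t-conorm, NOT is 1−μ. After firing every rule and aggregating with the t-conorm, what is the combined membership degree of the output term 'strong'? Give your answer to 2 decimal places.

0.36

R1: cool=0.25, moderate=0.22; AND[max(0, a+b−1)] → w = 0.00
R2: (¬large=1−0.07=0.93 OR hot=0.78) = 1.00; AND[max(0, a+b−1)] with warm=0.11 → w = 0.11
R3: cool=0.25 → w = 0.25
Rules with consequent 'strong': {R2, R3} → strengths 0.11, 0.25
Aggregate via t-conorm [min(1, a+b)]: 0.36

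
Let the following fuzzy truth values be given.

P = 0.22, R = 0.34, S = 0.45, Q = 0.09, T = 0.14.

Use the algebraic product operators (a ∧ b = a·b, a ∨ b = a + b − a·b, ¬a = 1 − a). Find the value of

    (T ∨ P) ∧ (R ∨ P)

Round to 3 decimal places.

0.160

T ∨ P = a + b − a·b on (0.1400, 0.2200) = 0.3292
R ∨ P = a + b − a·b on (0.3400, 0.2200) = 0.4852
(T ∨ P) ∧ (R ∨ P) = a·b on (0.3292, 0.4852) = 0.1597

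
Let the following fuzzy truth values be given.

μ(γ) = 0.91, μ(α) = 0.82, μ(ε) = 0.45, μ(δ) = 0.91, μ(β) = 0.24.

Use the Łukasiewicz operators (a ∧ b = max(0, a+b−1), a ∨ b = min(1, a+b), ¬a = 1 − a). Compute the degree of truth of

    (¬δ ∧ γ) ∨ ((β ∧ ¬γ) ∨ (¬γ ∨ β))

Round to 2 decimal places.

¬δ = 1 − 0.91 = 0.09
¬δ ∧ γ = max(0, a+b−1) on (0.09, 0.91) = 0.00
¬γ = 1 − 0.91 = 0.09
β ∧ ¬γ = max(0, a+b−1) on (0.24, 0.09) = 0.00
¬γ = 1 − 0.91 = 0.09
¬γ ∨ β = min(1, a+b) on (0.09, 0.24) = 0.33
(β ∧ ¬γ) ∨ (¬γ ∨ β) = min(1, a+b) on (0.00, 0.33) = 0.33
(¬δ ∧ γ) ∨ ((β ∧ ¬γ) ∨ (¬γ ∨ β)) = min(1, a+b) on (0.00, 0.33) = 0.33

0.33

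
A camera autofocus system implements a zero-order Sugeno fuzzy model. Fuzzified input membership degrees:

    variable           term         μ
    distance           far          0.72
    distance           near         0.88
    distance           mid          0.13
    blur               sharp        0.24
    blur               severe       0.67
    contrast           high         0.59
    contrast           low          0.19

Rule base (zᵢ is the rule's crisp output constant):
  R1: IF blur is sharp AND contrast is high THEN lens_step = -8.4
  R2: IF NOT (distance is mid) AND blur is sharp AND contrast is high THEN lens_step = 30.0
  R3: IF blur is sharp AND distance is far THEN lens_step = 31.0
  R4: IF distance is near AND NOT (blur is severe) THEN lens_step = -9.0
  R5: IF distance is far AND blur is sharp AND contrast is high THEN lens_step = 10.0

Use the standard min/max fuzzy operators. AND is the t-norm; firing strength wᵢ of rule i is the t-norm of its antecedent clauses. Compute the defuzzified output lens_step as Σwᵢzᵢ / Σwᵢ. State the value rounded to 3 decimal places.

9.344

R1 (z=-8.4): sharp=0.24, high=0.59; AND[min(a, b)] → w = 0.24
R2 (z=30.0): ¬mid=1−0.13=0.87, sharp=0.24, high=0.59; AND[min(a, b)] → w = 0.24
R3 (z=31.0): sharp=0.24, far=0.72; AND[min(a, b)] → w = 0.24
R4 (z=-9.0): near=0.88, ¬severe=1−0.67=0.33; AND[min(a, b)] → w = 0.33
R5 (z=10.0): far=0.72, sharp=0.24, high=0.59; AND[min(a, b)] → w = 0.24
Weighted average = (0.24·-8.4 + 0.24·30.0 + 0.24·31.0 + 0.33·-9.0 + 0.24·10.0) / (0.24 + 0.24 + 0.24 + 0.33 + 0.24)
  = 12.0540 / 1.2900 = 9.344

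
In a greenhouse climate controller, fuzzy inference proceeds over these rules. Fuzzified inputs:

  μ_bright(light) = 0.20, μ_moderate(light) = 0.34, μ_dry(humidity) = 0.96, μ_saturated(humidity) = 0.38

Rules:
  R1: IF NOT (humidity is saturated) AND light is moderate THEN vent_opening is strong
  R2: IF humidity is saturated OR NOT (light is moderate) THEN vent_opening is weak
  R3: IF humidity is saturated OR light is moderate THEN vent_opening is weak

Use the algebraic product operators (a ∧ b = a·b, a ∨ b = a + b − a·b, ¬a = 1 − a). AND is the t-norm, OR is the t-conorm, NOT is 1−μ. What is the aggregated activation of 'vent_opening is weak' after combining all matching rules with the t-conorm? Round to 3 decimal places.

0.914

R1: ¬saturated=1−0.38=0.62, moderate=0.34; AND[a·b] → w = 0.2108
R2: saturated=0.38, ¬moderate=1−0.34=0.66; OR[a + b − a·b] → w = 0.7892
R3: saturated=0.38, moderate=0.34; OR[a + b − a·b] → w = 0.5908
Rules with consequent 'weak': {R2, R3} → strengths 0.7892, 0.5908
Aggregate via t-conorm [a + b − a·b]: 0.9137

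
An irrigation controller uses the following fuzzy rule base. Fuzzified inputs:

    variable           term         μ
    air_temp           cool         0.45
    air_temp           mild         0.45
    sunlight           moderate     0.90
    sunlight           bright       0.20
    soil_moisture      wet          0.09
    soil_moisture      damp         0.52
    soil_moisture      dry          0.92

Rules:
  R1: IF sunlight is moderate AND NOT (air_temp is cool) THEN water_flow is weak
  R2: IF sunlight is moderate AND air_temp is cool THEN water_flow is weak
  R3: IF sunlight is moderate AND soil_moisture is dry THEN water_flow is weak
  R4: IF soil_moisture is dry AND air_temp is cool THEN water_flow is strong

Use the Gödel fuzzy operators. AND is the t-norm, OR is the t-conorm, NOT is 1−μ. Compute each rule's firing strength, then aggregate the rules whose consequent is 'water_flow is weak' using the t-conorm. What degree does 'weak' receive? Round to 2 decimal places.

R1: moderate=0.90, ¬cool=1−0.45=0.55; AND[min(a, b)] → w = 0.55
R2: moderate=0.90, cool=0.45; AND[min(a, b)] → w = 0.45
R3: moderate=0.90, dry=0.92; AND[min(a, b)] → w = 0.90
R4: dry=0.92, cool=0.45; AND[min(a, b)] → w = 0.45
Rules with consequent 'weak': {R1, R2, R3} → strengths 0.55, 0.45, 0.90
Aggregate via t-conorm [max(a, b)]: 0.90

0.90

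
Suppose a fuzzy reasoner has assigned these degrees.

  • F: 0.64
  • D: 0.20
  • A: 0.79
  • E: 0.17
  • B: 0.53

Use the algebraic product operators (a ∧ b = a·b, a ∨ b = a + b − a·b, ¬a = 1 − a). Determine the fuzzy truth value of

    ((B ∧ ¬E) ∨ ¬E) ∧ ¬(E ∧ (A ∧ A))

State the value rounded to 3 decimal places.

¬E = 1 − 0.1700 = 0.8300
B ∧ ¬E = a·b on (0.5300, 0.8300) = 0.4399
¬E = 1 − 0.1700 = 0.8300
(B ∧ ¬E) ∨ ¬E = a + b − a·b on (0.4399, 0.8300) = 0.9048
A ∧ A = a·b on (0.7900, 0.7900) = 0.6241
E ∧ (A ∧ A) = a·b on (0.1700, 0.6241) = 0.1061
¬(E ∧ (A ∧ A)) = 1 − 0.1061 = 0.8939
((B ∧ ¬E) ∨ ¬E) ∧ ¬(E ∧ (A ∧ A)) = a·b on (0.9048, 0.8939) = 0.8088

0.809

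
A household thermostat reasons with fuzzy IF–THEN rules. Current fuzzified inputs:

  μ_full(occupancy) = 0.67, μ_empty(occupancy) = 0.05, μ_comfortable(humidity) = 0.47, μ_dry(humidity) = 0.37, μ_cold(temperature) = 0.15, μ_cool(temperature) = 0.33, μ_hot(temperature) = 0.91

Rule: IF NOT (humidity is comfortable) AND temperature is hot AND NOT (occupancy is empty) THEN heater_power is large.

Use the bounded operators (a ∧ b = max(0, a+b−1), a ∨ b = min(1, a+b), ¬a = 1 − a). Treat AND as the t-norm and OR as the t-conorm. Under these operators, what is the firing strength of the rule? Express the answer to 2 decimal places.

firing strength: ¬comfortable=1−0.47=0.53, hot=0.91, ¬empty=1−0.05=0.95; AND[max(0, a+b−1)] → w = 0.39

0.39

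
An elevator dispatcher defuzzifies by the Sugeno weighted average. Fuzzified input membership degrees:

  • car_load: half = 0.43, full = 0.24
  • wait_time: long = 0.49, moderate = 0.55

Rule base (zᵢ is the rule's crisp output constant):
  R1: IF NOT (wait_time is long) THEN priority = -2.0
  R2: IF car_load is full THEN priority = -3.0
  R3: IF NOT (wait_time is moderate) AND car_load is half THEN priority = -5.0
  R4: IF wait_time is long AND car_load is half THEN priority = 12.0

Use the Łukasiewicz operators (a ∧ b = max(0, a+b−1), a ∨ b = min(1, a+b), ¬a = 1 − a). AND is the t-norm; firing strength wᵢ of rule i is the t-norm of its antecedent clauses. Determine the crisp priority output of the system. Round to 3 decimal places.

-2.320

R1 (z=-2.0): ¬long=1−0.49=0.51 → w = 0.51
R2 (z=-3.0): full=0.24 → w = 0.24
R3 (z=-5.0): ¬moderate=1−0.55=0.45, half=0.43; AND[max(0, a+b−1)] → w = 0.00
R4 (z=12.0): long=0.49, half=0.43; AND[max(0, a+b−1)] → w = 0.00
Weighted average = (0.51·-2.0 + 0.24·-3.0 + 0.00·-5.0 + 0.00·12.0) / (0.51 + 0.24 + 0.00 + 0.00)
  = -1.7400 / 0.7500 = -2.320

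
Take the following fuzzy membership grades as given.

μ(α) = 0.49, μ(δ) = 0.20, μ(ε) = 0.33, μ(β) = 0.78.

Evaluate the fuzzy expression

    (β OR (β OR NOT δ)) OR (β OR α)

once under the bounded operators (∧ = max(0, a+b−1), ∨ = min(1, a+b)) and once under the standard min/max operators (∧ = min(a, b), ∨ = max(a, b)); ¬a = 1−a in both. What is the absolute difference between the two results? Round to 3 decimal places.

Under bounded:
  NOT δ = 1 − 0.20 = 0.80
  β OR NOT δ = min(1, a+b) on (0.78, 0.80) = 1.00
  β OR (β OR NOT δ) = min(1, a+b) on (0.78, 1.00) = 1.00
  β OR α = min(1, a+b) on (0.78, 0.49) = 1.00
  (β OR (β OR NOT δ)) OR (β OR α) = min(1, a+b) on (1.00, 1.00) = 1.00
  → value = 1.0000
Under standard min/max:
  NOT δ = 1 − 0.20 = 0.80
  β OR NOT δ = max(a, b) on (0.78, 0.80) = 0.80
  β OR (β OR NOT δ) = max(a, b) on (0.78, 0.80) = 0.80
  β OR α = max(a, b) on (0.78, 0.49) = 0.78
  (β OR (β OR NOT δ)) OR (β OR α) = max(a, b) on (0.80, 0.78) = 0.80
  → value = 0.8000
|1.0000 − 0.8000| = 0.200

0.200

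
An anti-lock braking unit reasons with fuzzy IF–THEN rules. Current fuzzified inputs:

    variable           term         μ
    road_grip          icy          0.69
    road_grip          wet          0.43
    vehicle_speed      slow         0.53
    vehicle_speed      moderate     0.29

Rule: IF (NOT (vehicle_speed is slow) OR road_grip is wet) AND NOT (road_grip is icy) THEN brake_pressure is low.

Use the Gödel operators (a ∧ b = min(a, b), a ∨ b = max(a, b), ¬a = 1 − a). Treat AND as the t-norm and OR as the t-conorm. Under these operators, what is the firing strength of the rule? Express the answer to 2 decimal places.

0.31

firing strength: (¬slow=1−0.53=0.47 OR wet=0.43) = 0.47; AND[min(a, b)] with ¬icy=1−0.69=0.31 → w = 0.31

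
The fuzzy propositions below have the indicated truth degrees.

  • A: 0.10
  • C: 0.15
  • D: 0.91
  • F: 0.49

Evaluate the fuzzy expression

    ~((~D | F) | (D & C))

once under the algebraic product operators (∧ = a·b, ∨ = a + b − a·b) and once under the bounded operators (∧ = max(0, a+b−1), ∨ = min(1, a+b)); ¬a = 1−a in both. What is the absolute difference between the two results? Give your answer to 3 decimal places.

0.041

Under algebraic product:
  ~D = 1 − 0.9100 = 0.0900
  ~D | F = a + b − a·b on (0.0900, 0.4900) = 0.5359
  D & C = a·b on (0.9100, 0.1500) = 0.1365
  (~D | F) | (D & C) = a + b − a·b on (0.5359, 0.1365) = 0.5992
  ~((~D | F) | (D & C)) = 1 − 0.5992 = 0.4008
  → value = 0.4008
Under bounded:
  ~D = 1 − 0.91 = 0.09
  ~D | F = min(1, a+b) on (0.09, 0.49) = 0.58
  D & C = max(0, a+b−1) on (0.91, 0.15) = 0.06
  (~D | F) | (D & C) = min(1, a+b) on (0.58, 0.06) = 0.64
  ~((~D | F) | (D & C)) = 1 − 0.64 = 0.36
  → value = 0.3600
|0.4008 − 0.3600| = 0.041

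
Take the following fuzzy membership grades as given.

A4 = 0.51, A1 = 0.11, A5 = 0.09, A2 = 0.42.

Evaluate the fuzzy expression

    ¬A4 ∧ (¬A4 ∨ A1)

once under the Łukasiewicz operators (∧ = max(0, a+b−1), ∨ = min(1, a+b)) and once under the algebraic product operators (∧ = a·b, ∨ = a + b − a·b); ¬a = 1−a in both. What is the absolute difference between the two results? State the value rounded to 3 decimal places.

0.178

Under Łukasiewicz:
  ¬A4 = 1 − 0.51 = 0.49
  ¬A4 = 1 − 0.51 = 0.49
  ¬A4 ∨ A1 = min(1, a+b) on (0.49, 0.11) = 0.60
  ¬A4 ∧ (¬A4 ∨ A1) = max(0, a+b−1) on (0.49, 0.60) = 0.09
  → value = 0.0900
Under algebraic product:
  ¬A4 = 1 − 0.5100 = 0.4900
  ¬A4 = 1 − 0.5100 = 0.4900
  ¬A4 ∨ A1 = a + b − a·b on (0.4900, 0.1100) = 0.5461
  ¬A4 ∧ (¬A4 ∨ A1) = a·b on (0.4900, 0.5461) = 0.2676
  → value = 0.2676
|0.0900 − 0.2676| = 0.178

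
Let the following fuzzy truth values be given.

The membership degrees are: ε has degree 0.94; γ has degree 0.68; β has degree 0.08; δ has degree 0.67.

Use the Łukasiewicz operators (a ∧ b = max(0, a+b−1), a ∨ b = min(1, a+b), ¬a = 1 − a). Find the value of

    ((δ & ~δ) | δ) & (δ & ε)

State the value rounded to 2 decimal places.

0.28

~δ = 1 − 0.67 = 0.33
δ & ~δ = max(0, a+b−1) on (0.67, 0.33) = 0.00
(δ & ~δ) | δ = min(1, a+b) on (0.00, 0.67) = 0.67
δ & ε = max(0, a+b−1) on (0.67, 0.94) = 0.61
((δ & ~δ) | δ) & (δ & ε) = max(0, a+b−1) on (0.67, 0.61) = 0.28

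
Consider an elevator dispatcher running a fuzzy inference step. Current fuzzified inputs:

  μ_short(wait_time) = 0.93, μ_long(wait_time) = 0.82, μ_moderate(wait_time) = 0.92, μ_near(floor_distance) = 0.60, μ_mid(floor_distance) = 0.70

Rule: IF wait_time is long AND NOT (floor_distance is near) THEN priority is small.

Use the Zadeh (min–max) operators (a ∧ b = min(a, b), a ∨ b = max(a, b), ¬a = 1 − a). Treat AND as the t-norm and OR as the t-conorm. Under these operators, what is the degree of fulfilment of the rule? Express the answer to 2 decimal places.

firing strength: long=0.82, ¬near=1−0.60=0.40; AND[min(a, b)] → w = 0.40

0.40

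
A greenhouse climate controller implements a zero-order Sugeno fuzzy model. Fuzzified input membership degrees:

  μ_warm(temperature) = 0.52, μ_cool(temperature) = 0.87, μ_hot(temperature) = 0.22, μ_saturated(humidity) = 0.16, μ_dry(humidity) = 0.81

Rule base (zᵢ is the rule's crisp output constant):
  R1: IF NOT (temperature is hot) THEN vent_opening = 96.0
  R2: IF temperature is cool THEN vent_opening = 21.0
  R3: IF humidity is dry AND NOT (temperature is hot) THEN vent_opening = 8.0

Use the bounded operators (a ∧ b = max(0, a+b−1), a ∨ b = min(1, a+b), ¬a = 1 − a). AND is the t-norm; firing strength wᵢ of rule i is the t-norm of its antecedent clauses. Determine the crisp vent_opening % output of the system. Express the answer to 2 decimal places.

R1 (z=96.0): ¬hot=1−0.22=0.78 → w = 0.78
R2 (z=21.0): cool=0.87 → w = 0.87
R3 (z=8.0): dry=0.81, ¬hot=1−0.22=0.78; AND[max(0, a+b−1)] → w = 0.59
Weighted average = (0.78·96.0 + 0.87·21.0 + 0.59·8.0) / (0.78 + 0.87 + 0.59)
  = 97.8700 / 2.2400 = 43.69

43.69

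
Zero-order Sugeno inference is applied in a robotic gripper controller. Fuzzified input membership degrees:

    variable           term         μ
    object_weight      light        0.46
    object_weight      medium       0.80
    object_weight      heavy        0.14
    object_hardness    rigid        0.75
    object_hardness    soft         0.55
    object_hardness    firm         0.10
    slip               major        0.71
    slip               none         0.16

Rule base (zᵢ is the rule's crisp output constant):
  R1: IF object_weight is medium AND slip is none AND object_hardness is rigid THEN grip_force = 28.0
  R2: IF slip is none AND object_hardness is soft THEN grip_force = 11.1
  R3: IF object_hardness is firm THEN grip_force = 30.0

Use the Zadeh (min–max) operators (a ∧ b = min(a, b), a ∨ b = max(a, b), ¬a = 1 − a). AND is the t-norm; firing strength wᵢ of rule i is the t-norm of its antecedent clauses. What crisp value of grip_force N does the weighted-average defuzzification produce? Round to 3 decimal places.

R1 (z=28.0): medium=0.80, none=0.16, rigid=0.75; AND[min(a, b)] → w = 0.16
R2 (z=11.1): none=0.16, soft=0.55; AND[min(a, b)] → w = 0.16
R3 (z=30.0): firm=0.10 → w = 0.10
Weighted average = (0.16·28.0 + 0.16·11.1 + 0.10·30.0) / (0.16 + 0.16 + 0.10)
  = 9.2560 / 0.4200 = 22.038

22.038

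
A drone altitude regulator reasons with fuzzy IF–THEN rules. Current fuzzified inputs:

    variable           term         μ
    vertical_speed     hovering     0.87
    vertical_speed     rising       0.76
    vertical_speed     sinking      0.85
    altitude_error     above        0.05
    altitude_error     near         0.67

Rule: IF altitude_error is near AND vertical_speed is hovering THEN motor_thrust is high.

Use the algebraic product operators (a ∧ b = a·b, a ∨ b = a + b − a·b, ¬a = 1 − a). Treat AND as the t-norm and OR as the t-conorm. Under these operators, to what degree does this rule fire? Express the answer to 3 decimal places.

0.583

firing strength: near=0.67, hovering=0.87; AND[a·b] → w = 0.5829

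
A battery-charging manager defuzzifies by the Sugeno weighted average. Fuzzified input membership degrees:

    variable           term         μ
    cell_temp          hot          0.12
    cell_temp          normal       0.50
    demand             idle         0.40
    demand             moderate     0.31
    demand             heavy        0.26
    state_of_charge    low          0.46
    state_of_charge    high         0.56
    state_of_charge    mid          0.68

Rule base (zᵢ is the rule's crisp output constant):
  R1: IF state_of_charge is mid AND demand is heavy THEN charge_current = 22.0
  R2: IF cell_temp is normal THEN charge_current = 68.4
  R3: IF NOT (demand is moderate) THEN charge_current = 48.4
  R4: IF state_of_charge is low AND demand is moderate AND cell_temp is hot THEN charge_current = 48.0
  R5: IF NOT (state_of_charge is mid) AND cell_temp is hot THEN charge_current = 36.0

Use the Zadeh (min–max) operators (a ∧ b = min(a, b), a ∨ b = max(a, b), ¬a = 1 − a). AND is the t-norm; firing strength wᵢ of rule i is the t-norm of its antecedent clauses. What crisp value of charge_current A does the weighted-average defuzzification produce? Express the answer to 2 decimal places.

49.35

R1 (z=22.0): mid=0.68, heavy=0.26; AND[min(a, b)] → w = 0.26
R2 (z=68.4): normal=0.50 → w = 0.50
R3 (z=48.4): ¬moderate=1−0.31=0.69 → w = 0.69
R4 (z=48.0): low=0.46, moderate=0.31, hot=0.12; AND[min(a, b)] → w = 0.12
R5 (z=36.0): ¬mid=1−0.68=0.32, hot=0.12; AND[min(a, b)] → w = 0.12
Weighted average = (0.26·22.0 + 0.50·68.4 + 0.69·48.4 + 0.12·48.0 + 0.12·36.0) / (0.26 + 0.50 + 0.69 + 0.12 + 0.12)
  = 83.3960 / 1.6900 = 49.35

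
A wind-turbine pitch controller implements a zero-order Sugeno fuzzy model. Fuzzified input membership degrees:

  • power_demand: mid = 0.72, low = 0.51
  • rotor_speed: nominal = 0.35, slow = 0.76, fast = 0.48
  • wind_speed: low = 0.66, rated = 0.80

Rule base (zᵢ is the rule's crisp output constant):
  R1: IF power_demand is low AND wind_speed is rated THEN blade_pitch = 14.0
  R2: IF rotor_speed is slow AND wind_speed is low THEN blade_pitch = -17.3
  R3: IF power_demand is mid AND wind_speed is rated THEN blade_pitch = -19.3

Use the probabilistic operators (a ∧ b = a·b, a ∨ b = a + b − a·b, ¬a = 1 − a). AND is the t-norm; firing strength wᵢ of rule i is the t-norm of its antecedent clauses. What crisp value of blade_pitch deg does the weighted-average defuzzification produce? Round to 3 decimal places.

R1 (z=14.0): low=0.51, rated=0.80; AND[a·b] → w = 0.4080
R2 (z=-17.3): slow=0.76, low=0.66; AND[a·b] → w = 0.5016
R3 (z=-19.3): mid=0.72, rated=0.80; AND[a·b] → w = 0.5760
Weighted average = (0.4080·14.0 + 0.5016·-17.3 + 0.5760·-19.3) / (0.4080 + 0.5016 + 0.5760)
  = -14.0825 / 1.4856 = -9.479

-9.479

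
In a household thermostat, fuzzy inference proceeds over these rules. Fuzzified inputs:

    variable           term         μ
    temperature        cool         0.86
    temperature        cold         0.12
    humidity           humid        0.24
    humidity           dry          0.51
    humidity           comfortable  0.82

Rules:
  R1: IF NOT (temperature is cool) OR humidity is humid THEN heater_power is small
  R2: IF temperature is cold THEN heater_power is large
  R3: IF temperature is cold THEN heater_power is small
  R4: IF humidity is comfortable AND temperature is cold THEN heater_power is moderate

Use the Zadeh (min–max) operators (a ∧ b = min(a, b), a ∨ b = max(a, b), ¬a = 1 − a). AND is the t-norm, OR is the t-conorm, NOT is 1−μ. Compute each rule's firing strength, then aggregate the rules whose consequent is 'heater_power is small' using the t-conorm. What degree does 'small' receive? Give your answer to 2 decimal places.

R1: ¬cool=1−0.86=0.14, humid=0.24; OR[max(a, b)] → w = 0.24
R2: cold=0.12 → w = 0.12
R3: cold=0.12 → w = 0.12
R4: comfortable=0.82, cold=0.12; AND[min(a, b)] → w = 0.12
Rules with consequent 'small': {R1, R3} → strengths 0.24, 0.12
Aggregate via t-conorm [max(a, b)]: 0.24

0.24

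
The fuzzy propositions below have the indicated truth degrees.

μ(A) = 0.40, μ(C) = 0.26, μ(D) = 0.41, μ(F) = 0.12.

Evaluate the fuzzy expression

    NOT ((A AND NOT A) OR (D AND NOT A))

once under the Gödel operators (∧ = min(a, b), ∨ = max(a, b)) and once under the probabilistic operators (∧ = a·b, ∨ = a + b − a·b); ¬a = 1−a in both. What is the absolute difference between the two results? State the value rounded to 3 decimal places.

Under Gödel:
  NOT A = 1 − 0.40 = 0.60
  A AND NOT A = min(a, b) on (0.40, 0.60) = 0.40
  NOT A = 1 − 0.40 = 0.60
  D AND NOT A = min(a, b) on (0.41, 0.60) = 0.41
  (A AND NOT A) OR (D AND NOT A) = max(a, b) on (0.40, 0.41) = 0.41
  NOT ((A AND NOT A) OR (D AND NOT A)) = 1 − 0.41 = 0.59
  → value = 0.5900
Under probabilistic:
  NOT A = 1 − 0.4000 = 0.6000
  A AND NOT A = a·b on (0.4000, 0.6000) = 0.2400
  NOT A = 1 − 0.4000 = 0.6000
  D AND NOT A = a·b on (0.4100, 0.6000) = 0.2460
  (A AND NOT A) OR (D AND NOT A) = a + b − a·b on (0.2400, 0.2460) = 0.4270
  NOT ((A AND NOT A) OR (D AND NOT A)) = 1 − 0.4270 = 0.5730
  → value = 0.5730
|0.5900 − 0.5730| = 0.017

0.017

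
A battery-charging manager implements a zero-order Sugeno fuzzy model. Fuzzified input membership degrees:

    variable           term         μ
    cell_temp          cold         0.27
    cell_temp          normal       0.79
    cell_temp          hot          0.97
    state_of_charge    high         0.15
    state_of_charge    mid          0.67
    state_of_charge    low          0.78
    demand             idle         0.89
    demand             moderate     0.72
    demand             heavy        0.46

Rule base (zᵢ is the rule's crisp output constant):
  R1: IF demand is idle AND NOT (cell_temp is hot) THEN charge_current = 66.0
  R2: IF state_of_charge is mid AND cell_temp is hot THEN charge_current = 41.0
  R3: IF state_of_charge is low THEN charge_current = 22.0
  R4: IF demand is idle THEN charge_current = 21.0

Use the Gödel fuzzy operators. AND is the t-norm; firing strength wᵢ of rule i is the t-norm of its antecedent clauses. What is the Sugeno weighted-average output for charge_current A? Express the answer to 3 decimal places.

27.553

R1 (z=66.0): idle=0.89, ¬hot=1−0.97=0.03; AND[min(a, b)] → w = 0.03
R2 (z=41.0): mid=0.67, hot=0.97; AND[min(a, b)] → w = 0.67
R3 (z=22.0): low=0.78 → w = 0.78
R4 (z=21.0): idle=0.89 → w = 0.89
Weighted average = (0.03·66.0 + 0.67·41.0 + 0.78·22.0 + 0.89·21.0) / (0.03 + 0.67 + 0.78 + 0.89)
  = 65.3000 / 2.3700 = 27.553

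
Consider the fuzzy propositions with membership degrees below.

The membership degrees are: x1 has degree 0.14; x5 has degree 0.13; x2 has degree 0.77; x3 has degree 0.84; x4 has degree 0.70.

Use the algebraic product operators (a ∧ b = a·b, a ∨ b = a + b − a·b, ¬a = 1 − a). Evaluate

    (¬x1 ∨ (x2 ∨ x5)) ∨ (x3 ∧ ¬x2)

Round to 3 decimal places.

0.977

¬x1 = 1 − 0.1400 = 0.8600
x2 ∨ x5 = a + b − a·b on (0.7700, 0.1300) = 0.7999
¬x1 ∨ (x2 ∨ x5) = a + b − a·b on (0.8600, 0.7999) = 0.9720
¬x2 = 1 − 0.7700 = 0.2300
x3 ∧ ¬x2 = a·b on (0.8400, 0.2300) = 0.1932
(¬x1 ∨ (x2 ∨ x5)) ∨ (x3 ∧ ¬x2) = a + b − a·b on (0.9720, 0.1932) = 0.9774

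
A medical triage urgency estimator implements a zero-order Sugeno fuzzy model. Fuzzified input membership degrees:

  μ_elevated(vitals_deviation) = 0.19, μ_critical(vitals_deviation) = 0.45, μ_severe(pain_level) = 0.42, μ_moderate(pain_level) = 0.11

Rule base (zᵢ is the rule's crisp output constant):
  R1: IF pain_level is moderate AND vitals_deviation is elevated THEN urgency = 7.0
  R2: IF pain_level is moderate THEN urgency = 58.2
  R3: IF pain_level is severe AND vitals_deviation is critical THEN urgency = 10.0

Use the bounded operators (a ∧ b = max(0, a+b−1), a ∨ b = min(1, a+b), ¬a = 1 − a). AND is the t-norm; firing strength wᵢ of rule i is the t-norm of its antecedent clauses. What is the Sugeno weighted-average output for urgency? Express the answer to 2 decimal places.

R1 (z=7.0): moderate=0.11, elevated=0.19; AND[max(0, a+b−1)] → w = 0.00
R2 (z=58.2): moderate=0.11 → w = 0.11
R3 (z=10.0): severe=0.42, critical=0.45; AND[max(0, a+b−1)] → w = 0.00
Weighted average = (0.00·7.0 + 0.11·58.2 + 0.00·10.0) / (0.00 + 0.11 + 0.00)
  = 6.4020 / 0.1100 = 58.20

58.20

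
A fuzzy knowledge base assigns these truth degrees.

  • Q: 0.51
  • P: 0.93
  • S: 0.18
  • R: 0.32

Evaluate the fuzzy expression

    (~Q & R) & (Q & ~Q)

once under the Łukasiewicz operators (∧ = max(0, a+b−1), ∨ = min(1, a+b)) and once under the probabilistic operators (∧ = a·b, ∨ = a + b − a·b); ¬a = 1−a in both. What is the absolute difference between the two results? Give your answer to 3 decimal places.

0.039

Under Łukasiewicz:
  ~Q = 1 − 0.51 = 0.49
  ~Q & R = max(0, a+b−1) on (0.49, 0.32) = 0.00
  ~Q = 1 − 0.51 = 0.49
  Q & ~Q = max(0, a+b−1) on (0.51, 0.49) = 0.00
  (~Q & R) & (Q & ~Q) = max(0, a+b−1) on (0.00, 0.00) = 0.00
  → value = 0.0000
Under probabilistic:
  ~Q = 1 − 0.5100 = 0.4900
  ~Q & R = a·b on (0.4900, 0.3200) = 0.1568
  ~Q = 1 − 0.5100 = 0.4900
  Q & ~Q = a·b on (0.5100, 0.4900) = 0.2499
  (~Q & R) & (Q & ~Q) = a·b on (0.1568, 0.2499) = 0.0392
  → value = 0.0392
|0.0000 − 0.0392| = 0.039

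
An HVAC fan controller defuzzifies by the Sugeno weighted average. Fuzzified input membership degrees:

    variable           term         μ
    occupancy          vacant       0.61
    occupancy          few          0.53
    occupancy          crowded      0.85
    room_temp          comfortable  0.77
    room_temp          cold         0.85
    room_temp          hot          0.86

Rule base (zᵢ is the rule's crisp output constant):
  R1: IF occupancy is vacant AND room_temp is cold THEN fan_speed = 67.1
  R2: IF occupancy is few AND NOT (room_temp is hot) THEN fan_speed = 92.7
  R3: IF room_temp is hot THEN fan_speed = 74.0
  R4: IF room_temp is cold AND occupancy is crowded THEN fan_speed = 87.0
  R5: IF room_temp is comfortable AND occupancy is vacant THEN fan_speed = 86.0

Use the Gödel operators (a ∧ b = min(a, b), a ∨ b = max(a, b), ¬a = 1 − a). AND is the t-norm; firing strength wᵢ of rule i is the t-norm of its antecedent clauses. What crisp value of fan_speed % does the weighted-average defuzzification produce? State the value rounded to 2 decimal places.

79.47

R1 (z=67.1): vacant=0.61, cold=0.85; AND[min(a, b)] → w = 0.61
R2 (z=92.7): few=0.53, ¬hot=1−0.86=0.14; AND[min(a, b)] → w = 0.14
R3 (z=74.0): hot=0.86 → w = 0.86
R4 (z=87.0): cold=0.85, crowded=0.85; AND[min(a, b)] → w = 0.85
R5 (z=86.0): comfortable=0.77, vacant=0.61; AND[min(a, b)] → w = 0.61
Weighted average = (0.61·67.1 + 0.14·92.7 + 0.86·74.0 + 0.85·87.0 + 0.61·86.0) / (0.61 + 0.14 + 0.86 + 0.85 + 0.61)
  = 243.9590 / 3.0700 = 79.47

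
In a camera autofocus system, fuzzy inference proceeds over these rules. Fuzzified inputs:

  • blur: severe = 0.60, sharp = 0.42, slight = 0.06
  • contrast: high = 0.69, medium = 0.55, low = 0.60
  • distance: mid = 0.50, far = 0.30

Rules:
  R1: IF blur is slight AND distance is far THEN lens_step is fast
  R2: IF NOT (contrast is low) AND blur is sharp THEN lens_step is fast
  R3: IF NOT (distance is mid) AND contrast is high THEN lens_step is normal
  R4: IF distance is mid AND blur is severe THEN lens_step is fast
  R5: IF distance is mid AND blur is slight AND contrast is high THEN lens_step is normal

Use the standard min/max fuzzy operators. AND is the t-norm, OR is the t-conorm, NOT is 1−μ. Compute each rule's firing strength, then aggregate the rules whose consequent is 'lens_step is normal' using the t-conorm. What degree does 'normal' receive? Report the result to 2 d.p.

R1: slight=0.06, far=0.30; AND[min(a, b)] → w = 0.06
R2: ¬low=1−0.60=0.40, sharp=0.42; AND[min(a, b)] → w = 0.40
R3: ¬mid=1−0.50=0.50, high=0.69; AND[min(a, b)] → w = 0.50
R4: mid=0.50, severe=0.60; AND[min(a, b)] → w = 0.50
R5: mid=0.50, slight=0.06, high=0.69; AND[min(a, b)] → w = 0.06
Rules with consequent 'normal': {R3, R5} → strengths 0.50, 0.06
Aggregate via t-conorm [max(a, b)]: 0.50

0.50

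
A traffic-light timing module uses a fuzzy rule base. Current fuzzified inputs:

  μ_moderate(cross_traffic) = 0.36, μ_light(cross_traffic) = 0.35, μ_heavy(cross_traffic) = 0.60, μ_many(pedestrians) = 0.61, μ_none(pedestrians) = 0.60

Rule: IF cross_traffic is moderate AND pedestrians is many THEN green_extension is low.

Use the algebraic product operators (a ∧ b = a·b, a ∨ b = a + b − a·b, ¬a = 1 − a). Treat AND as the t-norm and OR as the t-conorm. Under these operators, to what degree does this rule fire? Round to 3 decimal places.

0.220

firing strength: moderate=0.36, many=0.61; AND[a·b] → w = 0.2196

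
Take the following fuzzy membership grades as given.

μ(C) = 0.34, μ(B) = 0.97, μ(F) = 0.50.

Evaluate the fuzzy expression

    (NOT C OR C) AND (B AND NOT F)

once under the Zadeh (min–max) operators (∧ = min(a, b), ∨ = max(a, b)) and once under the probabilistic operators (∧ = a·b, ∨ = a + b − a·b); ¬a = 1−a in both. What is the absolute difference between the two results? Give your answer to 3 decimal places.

Under Zadeh (min–max):
  NOT C = 1 − 0.34 = 0.66
  NOT C OR C = max(a, b) on (0.66, 0.34) = 0.66
  NOT F = 1 − 0.50 = 0.50
  B AND NOT F = min(a, b) on (0.97, 0.50) = 0.50
  (NOT C OR C) AND (B AND NOT F) = min(a, b) on (0.66, 0.50) = 0.50
  → value = 0.5000
Under probabilistic:
  NOT C = 1 − 0.3400 = 0.6600
  NOT C OR C = a + b − a·b on (0.6600, 0.3400) = 0.7756
  NOT F = 1 − 0.5000 = 0.5000
  B AND NOT F = a·b on (0.9700, 0.5000) = 0.4850
  (NOT C OR C) AND (B AND NOT F) = a·b on (0.7756, 0.4850) = 0.3762
  → value = 0.3762
|0.5000 − 0.3762| = 0.124

0.124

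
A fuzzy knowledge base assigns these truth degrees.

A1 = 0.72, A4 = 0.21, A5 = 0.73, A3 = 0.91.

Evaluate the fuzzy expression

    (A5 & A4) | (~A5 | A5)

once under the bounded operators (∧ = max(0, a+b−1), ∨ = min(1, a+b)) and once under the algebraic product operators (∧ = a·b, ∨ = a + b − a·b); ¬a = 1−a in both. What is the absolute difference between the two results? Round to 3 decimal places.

Under bounded:
  A5 & A4 = max(0, a+b−1) on (0.73, 0.21) = 0.00
  ~A5 = 1 − 0.73 = 0.27
  ~A5 | A5 = min(1, a+b) on (0.27, 0.73) = 1.00
  (A5 & A4) | (~A5 | A5) = min(1, a+b) on (0.00, 1.00) = 1.00
  → value = 1.0000
Under algebraic product:
  A5 & A4 = a·b on (0.7300, 0.2100) = 0.1533
  ~A5 = 1 − 0.7300 = 0.2700
  ~A5 | A5 = a + b − a·b on (0.2700, 0.7300) = 0.8029
  (A5 & A4) | (~A5 | A5) = a + b − a·b on (0.1533, 0.8029) = 0.8331
  → value = 0.8331
|1.0000 − 0.8331| = 0.167

0.167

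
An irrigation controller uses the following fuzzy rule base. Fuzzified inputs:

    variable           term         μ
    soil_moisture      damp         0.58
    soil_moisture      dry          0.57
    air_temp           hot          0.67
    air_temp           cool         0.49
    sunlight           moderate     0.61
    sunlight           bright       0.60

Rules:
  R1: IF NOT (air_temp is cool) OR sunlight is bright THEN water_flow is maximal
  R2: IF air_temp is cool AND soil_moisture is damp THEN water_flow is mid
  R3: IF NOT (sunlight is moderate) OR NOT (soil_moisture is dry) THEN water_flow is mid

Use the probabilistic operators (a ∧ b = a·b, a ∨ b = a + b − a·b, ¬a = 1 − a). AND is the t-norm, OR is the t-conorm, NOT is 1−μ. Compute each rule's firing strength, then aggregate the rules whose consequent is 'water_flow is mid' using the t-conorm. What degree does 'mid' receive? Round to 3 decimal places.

R1: ¬cool=1−0.49=0.51, bright=0.60; OR[a + b − a·b] → w = 0.8040
R2: cool=0.49, damp=0.58; AND[a·b] → w = 0.2842
R3: ¬moderate=1−0.61=0.39, ¬dry=1−0.57=0.43; OR[a + b − a·b] → w = 0.6523
Rules with consequent 'mid': {R2, R3} → strengths 0.2842, 0.6523
Aggregate via t-conorm [a + b − a·b]: 0.7511

0.751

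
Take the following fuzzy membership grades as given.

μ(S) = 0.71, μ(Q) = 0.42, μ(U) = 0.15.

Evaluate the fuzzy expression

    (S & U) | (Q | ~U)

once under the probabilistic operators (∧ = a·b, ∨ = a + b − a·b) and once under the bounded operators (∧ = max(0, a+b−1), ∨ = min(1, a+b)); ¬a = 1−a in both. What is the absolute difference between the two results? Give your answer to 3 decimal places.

0.078

Under probabilistic:
  S & U = a·b on (0.7100, 0.1500) = 0.1065
  ~U = 1 − 0.1500 = 0.8500
  Q | ~U = a + b − a·b on (0.4200, 0.8500) = 0.9130
  (S & U) | (Q | ~U) = a + b − a·b on (0.1065, 0.9130) = 0.9223
  → value = 0.9223
Under bounded:
  S & U = max(0, a+b−1) on (0.71, 0.15) = 0.00
  ~U = 1 − 0.15 = 0.85
  Q | ~U = min(1, a+b) on (0.42, 0.85) = 1.00
  (S & U) | (Q | ~U) = min(1, a+b) on (0.00, 1.00) = 1.00
  → value = 1.0000
|0.9223 − 1.0000| = 0.078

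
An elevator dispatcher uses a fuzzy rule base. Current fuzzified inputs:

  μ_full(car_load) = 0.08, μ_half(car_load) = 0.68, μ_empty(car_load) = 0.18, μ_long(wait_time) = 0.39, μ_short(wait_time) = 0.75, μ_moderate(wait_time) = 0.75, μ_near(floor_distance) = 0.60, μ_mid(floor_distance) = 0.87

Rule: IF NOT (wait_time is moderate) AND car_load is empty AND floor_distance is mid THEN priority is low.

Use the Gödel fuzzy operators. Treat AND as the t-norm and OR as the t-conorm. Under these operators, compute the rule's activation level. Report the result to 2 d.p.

0.18

firing strength: ¬moderate=1−0.75=0.25, empty=0.18, mid=0.87; AND[min(a, b)] → w = 0.18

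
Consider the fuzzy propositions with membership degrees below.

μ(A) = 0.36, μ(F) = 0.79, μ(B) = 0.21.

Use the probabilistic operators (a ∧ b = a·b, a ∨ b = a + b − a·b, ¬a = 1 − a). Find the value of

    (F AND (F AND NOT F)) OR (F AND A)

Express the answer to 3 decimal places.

0.378

NOT F = 1 − 0.7900 = 0.2100
F AND NOT F = a·b on (0.7900, 0.2100) = 0.1659
F AND (F AND NOT F) = a·b on (0.7900, 0.1659) = 0.1311
F AND A = a·b on (0.7900, 0.3600) = 0.2844
(F AND (F AND NOT F)) OR (F AND A) = a + b − a·b on (0.1311, 0.2844) = 0.3782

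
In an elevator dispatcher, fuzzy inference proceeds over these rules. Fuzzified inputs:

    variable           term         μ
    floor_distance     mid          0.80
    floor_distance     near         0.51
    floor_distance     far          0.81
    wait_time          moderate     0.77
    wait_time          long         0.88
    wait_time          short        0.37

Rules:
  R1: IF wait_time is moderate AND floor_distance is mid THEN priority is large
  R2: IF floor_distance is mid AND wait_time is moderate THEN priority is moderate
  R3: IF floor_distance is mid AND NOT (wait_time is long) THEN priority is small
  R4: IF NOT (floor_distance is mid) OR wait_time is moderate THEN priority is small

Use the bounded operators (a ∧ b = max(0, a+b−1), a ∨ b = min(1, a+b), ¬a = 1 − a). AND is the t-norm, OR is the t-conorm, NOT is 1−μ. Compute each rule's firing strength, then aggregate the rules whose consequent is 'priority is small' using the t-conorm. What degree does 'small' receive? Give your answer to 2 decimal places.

R1: moderate=0.77, mid=0.80; AND[max(0, a+b−1)] → w = 0.57
R2: mid=0.80, moderate=0.77; AND[max(0, a+b−1)] → w = 0.57
R3: mid=0.80, ¬long=1−0.88=0.12; AND[max(0, a+b−1)] → w = 0.00
R4: ¬mid=1−0.80=0.20, moderate=0.77; OR[min(1, a+b)] → w = 0.97
Rules with consequent 'small': {R3, R4} → strengths 0.00, 0.97
Aggregate via t-conorm [min(1, a+b)]: 0.97

0.97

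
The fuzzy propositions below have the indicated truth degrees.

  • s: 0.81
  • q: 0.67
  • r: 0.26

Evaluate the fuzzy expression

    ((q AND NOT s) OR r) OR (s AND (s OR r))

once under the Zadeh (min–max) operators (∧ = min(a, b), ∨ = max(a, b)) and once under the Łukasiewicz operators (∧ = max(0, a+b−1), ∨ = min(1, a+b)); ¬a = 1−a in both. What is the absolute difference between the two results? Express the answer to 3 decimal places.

Under Zadeh (min–max):
  NOT s = 1 − 0.81 = 0.19
  q AND NOT s = min(a, b) on (0.67, 0.19) = 0.19
  (q AND NOT s) OR r = max(a, b) on (0.19, 0.26) = 0.26
  s OR r = max(a, b) on (0.81, 0.26) = 0.81
  s AND (s OR r) = min(a, b) on (0.81, 0.81) = 0.81
  ((q AND NOT s) OR r) OR (s AND (s OR r)) = max(a, b) on (0.26, 0.81) = 0.81
  → value = 0.8100
Under Łukasiewicz:
  NOT s = 1 − 0.81 = 0.19
  q AND NOT s = max(0, a+b−1) on (0.67, 0.19) = 0.00
  (q AND NOT s) OR r = min(1, a+b) on (0.00, 0.26) = 0.26
  s OR r = min(1, a+b) on (0.81, 0.26) = 1.00
  s AND (s OR r) = max(0, a+b−1) on (0.81, 1.00) = 0.81
  ((q AND NOT s) OR r) OR (s AND (s OR r)) = min(1, a+b) on (0.26, 0.81) = 1.00
  → value = 1.0000
|0.8100 − 1.0000| = 0.190

0.190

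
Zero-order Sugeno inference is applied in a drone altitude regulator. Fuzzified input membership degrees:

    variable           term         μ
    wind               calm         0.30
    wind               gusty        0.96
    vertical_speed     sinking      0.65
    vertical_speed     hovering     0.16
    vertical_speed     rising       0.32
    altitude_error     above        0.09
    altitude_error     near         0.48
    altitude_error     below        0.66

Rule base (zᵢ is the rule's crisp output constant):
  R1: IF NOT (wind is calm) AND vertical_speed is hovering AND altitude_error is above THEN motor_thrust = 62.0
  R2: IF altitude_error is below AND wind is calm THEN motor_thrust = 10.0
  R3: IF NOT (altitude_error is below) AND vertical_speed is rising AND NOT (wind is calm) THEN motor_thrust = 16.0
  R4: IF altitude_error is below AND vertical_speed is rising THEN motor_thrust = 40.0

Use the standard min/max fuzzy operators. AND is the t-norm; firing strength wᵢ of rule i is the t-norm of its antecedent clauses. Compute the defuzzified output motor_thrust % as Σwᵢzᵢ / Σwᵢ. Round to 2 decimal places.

R1 (z=62.0): ¬calm=1−0.30=0.70, hovering=0.16, above=0.09; AND[min(a, b)] → w = 0.09
R2 (z=10.0): below=0.66, calm=0.30; AND[min(a, b)] → w = 0.30
R3 (z=16.0): ¬below=1−0.66=0.34, rising=0.32, ¬calm=1−0.30=0.70; AND[min(a, b)] → w = 0.32
R4 (z=40.0): below=0.66, rising=0.32; AND[min(a, b)] → w = 0.32
Weighted average = (0.09·62.0 + 0.30·10.0 + 0.32·16.0 + 0.32·40.0) / (0.09 + 0.30 + 0.32 + 0.32)
  = 26.5000 / 1.0300 = 25.73

25.73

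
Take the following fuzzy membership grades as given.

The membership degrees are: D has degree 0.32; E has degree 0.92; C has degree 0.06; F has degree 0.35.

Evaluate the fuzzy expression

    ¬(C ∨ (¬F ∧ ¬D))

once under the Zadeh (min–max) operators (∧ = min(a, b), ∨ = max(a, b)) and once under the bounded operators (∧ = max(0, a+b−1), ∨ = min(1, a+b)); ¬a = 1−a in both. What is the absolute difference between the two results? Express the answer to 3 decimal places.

0.260

Under Zadeh (min–max):
  ¬F = 1 − 0.35 = 0.65
  ¬D = 1 − 0.32 = 0.68
  ¬F ∧ ¬D = min(a, b) on (0.65, 0.68) = 0.65
  C ∨ (¬F ∧ ¬D) = max(a, b) on (0.06, 0.65) = 0.65
  ¬(C ∨ (¬F ∧ ¬D)) = 1 − 0.65 = 0.35
  → value = 0.3500
Under bounded:
  ¬F = 1 − 0.35 = 0.65
  ¬D = 1 − 0.32 = 0.68
  ¬F ∧ ¬D = max(0, a+b−1) on (0.65, 0.68) = 0.33
  C ∨ (¬F ∧ ¬D) = min(1, a+b) on (0.06, 0.33) = 0.39
  ¬(C ∨ (¬F ∧ ¬D)) = 1 − 0.39 = 0.61
  → value = 0.6100
|0.3500 − 0.6100| = 0.260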